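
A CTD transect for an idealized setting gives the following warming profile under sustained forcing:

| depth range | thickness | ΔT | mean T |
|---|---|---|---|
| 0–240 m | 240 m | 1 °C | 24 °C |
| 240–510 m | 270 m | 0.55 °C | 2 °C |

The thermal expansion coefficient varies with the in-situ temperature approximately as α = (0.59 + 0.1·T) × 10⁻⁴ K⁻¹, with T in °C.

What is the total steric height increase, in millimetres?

83.5 mm

Layer 1: α = (0.59 + 0.1×24)×10⁻⁴ = 2.99×10⁻⁴ K⁻¹
Layer 2: α = (0.59 + 0.1×2)×10⁻⁴ = 0.79×10⁻⁴ K⁻¹
0–240 m: 1 × 2.99×10⁻⁴ × 240 = 0.07176 m
Layer 2: 270 × 0.79×10⁻⁴ × 0.55 = 0.0117315 m
Δh = 0.07176 + 0.0117315 = 0.0834915 m ≈ 83.5 mm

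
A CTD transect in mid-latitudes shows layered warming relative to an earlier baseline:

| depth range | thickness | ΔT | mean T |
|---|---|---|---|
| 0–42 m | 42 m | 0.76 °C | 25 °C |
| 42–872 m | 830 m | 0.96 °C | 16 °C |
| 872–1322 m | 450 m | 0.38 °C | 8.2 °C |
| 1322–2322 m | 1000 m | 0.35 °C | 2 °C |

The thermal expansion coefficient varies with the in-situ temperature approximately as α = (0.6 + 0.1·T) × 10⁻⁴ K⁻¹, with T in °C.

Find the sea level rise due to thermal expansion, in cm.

24 cm

Layer 1: α = (0.6 + 0.1×25)×10⁻⁴ = 3.1×10⁻⁴ K⁻¹
Layer 2: α = (0.6 + 0.1×16)×10⁻⁴ = 2.2×10⁻⁴ K⁻¹
Layer 3: α = (0.6 + 0.1×8.2)×10⁻⁴ = 1.42×10⁻⁴ K⁻¹
Layer 4: α = (0.6 + 0.1×2)×10⁻⁴ = 0.8×10⁻⁴ K⁻¹
42 × 0.76 × 3.1×10⁻⁴ = 0.0098952 m
42–872 m: 2.2×10⁻⁴ × 830 × 0.96 = 0.175296 m
872–1322 m: 1.42×10⁻⁴ × 0.38 × 450 = 0.024282 m
Layer 4: 0.35 × 1000 × 0.8×10⁻⁴ = 0.02800 m
Δh = 0.0098952 + 0.175296 + 0.024282 + 0.02800 = 0.2374732 m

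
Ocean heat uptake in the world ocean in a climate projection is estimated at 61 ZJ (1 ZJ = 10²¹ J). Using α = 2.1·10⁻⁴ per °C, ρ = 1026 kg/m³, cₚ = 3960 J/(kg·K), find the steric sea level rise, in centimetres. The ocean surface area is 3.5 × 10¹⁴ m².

Δh ≈ 0.901 cm

Per unit area: Q = 61×10²¹ / (3.5×10¹⁴) ≈ 1.743×10⁸ J/m²
Δh = αQ/(ρcₚ) = 2.1×10⁻⁴ × 1.743×10⁸ / (1026 × 3960) ≈ 0.0090089 m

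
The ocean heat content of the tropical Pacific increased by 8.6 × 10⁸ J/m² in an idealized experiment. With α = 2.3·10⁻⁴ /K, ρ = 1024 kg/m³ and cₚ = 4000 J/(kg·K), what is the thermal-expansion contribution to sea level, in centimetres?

Δh = αQ/(ρcₚ) = 2.3×10⁻⁴ × 8.6×10⁸ / (1024 × 4000) ≈ 0.048291 m

Δh ≈ 4.83 cm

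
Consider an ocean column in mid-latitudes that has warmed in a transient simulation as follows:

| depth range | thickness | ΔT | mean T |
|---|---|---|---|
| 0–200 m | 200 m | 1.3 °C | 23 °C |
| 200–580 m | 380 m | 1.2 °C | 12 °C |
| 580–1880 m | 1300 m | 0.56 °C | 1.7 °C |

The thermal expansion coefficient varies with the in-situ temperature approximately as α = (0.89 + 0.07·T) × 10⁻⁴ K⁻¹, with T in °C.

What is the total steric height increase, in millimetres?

Δh = 217 mm

Layer 1: α = (0.89 + 0.07×23)×10⁻⁴ = 2.5×10⁻⁴ K⁻¹
Layer 2: α = (0.89 + 0.07×12)×10⁻⁴ = 1.73×10⁻⁴ K⁻¹
Layer 3: α = (0.89 + 0.07×1.7)×10⁻⁴ = 1.009×10⁻⁴ K⁻¹
Layer 1: 200 × 2.5×10⁻⁴ × 1.3 = 0.06500 m
1.2 × 1.73×10⁻⁴ × 380 = 0.078888 m
1300 × 1.009×10⁻⁴ × 0.56 = 0.0734552 m
Δh = 0.06500 + 0.078888 + 0.0734552 = 0.2173432 m ≈ 217 mm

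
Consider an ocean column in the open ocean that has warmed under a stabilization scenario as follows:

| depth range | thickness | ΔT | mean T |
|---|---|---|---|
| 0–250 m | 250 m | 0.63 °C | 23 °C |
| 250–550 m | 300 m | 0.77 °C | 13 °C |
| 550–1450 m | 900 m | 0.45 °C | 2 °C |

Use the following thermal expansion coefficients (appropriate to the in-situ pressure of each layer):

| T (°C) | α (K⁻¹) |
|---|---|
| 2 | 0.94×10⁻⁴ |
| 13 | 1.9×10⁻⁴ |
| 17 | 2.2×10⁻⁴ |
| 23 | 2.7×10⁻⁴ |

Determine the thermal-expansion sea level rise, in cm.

Layer 1 at 23 °C → α = 2.7×10⁻⁴ K⁻¹
Layer 2 at 13 °C → α = 1.9×10⁻⁴ K⁻¹
Layer 3 at 2 °C → α = 0.94×10⁻⁴ K⁻¹
250 × 0.63 × 2.7×10⁻⁴ = 0.042525 m
Layer 2: 1.9×10⁻⁴ × 0.77 × 300 = 0.04389 m
Layer 3: 0.45 × 900 × 0.94×10⁻⁴ = 0.03807 m
Δh = 0.042525 + 0.04389 + 0.03807 = 0.124485 m

12 cm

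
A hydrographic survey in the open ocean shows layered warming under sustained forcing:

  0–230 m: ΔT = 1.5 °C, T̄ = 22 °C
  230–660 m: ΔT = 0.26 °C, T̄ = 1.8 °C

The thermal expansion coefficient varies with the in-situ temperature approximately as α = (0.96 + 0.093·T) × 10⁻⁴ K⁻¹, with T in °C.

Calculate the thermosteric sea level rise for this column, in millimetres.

120 mm

Layer 1: α = (0.96 + 0.093×22)×10⁻⁴ = 3.006×10⁻⁴ K⁻¹
Layer 2: α = (0.96 + 0.093×1.8)×10⁻⁴ = 1.1274×10⁻⁴ K⁻¹
1.5 × 230 × 3.006×10⁻⁴ = 0.103707 m
Layer 2: 1.1274×10⁻⁴ × 0.26 × 430 = 0.012604332 m
Δh = 0.103707 + 0.012604332 = 0.116311332 m ≈ 120 mm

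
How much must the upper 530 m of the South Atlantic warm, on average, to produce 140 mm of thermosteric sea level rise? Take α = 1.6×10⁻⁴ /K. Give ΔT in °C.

ΔT = Δh/(αH) = 0.14 / (1.6×10⁻⁴ × 530) ≈ 1.651 °C

ΔT ≈ 1.65 °C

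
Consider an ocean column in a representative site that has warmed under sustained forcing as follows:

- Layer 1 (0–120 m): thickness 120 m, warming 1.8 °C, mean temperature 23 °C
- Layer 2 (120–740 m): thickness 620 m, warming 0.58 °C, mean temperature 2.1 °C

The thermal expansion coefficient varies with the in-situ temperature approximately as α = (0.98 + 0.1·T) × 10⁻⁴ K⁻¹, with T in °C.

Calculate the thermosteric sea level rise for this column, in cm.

Δh ≈ 11.4 cm

Layer 1: α = (0.98 + 0.1×23)×10⁻⁴ = 3.28×10⁻⁴ K⁻¹
Layer 2: α = (0.98 + 0.1×2.1)×10⁻⁴ = 1.19×10⁻⁴ K⁻¹
Layer 1: 1.8 × 120 × 3.28×10⁻⁴ = 0.070848 m
620 × 1.19×10⁻⁴ × 0.58 = 0.0427924 m
Δh = 0.070848 + 0.0427924 = 0.1136404 m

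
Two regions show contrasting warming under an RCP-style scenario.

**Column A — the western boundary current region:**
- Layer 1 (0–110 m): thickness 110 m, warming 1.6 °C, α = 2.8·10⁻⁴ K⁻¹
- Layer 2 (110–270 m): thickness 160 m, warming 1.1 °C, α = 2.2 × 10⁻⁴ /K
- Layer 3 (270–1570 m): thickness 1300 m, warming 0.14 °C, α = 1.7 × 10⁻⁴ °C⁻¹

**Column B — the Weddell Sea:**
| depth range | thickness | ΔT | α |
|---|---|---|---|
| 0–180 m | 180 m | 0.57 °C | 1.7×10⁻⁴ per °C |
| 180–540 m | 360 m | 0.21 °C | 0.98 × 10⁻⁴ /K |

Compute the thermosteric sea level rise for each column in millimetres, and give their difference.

Δh_A ≈ 119 mm, Δh_B ≈ 24.9 mm; difference ≈ 94.1 mm

A 0–110 m: 110 × 2.8×10⁻⁴ × 1.6 = 0.04928 m
A 160 × 1.1 × 2.2×10⁻⁴ = 0.03872 m
A Layer 3: 0.14 × 1300 × 1.7×10⁻⁴ = 0.03094 m
A total: 0.11894 m
B 0.57 × 180 × 1.7×10⁻⁴ = 0.017442 m
B 360 × 0.98×10⁻⁴ × 0.21 = 0.0074088 m
B total: 0.0248508 m
Difference: 0.11894 − 0.0248508 = 0.0940892 m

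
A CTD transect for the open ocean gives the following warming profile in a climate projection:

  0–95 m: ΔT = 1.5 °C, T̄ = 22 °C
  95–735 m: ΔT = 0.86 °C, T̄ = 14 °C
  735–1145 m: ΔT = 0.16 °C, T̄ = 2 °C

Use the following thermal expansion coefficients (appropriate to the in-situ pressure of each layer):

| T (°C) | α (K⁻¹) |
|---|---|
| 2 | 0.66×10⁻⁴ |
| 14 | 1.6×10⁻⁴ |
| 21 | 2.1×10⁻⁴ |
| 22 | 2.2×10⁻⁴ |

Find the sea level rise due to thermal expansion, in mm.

Layer 1 at 22 °C → α = 2.2×10⁻⁴ K⁻¹
Layer 2 at 14 °C → α = 1.6×10⁻⁴ K⁻¹
Layer 3 at 2 °C → α = 0.66×10⁻⁴ K⁻¹
0–95 m: 95 × 2.2×10⁻⁴ × 1.5 = 0.03135 m
Layer 2: 0.86 × 1.6×10⁻⁴ × 640 = 0.088064 m
Layer 3: 410 × 0.16 × 0.66×10⁻⁴ = 0.0043296 m
Δh = 0.03135 + 0.088064 + 0.0043296 = 0.1237436 m ≈ 124 mm

124 mm of thermosteric rise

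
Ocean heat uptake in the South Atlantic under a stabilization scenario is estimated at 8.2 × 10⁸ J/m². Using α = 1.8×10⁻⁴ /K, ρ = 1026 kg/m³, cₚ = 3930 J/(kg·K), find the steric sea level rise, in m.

Δh = 0.037 m

Δh = αQ/(ρcₚ) = 1.8×10⁻⁴ × 8.2×10⁸ / (1026 × 3930) ≈ 0.036606 m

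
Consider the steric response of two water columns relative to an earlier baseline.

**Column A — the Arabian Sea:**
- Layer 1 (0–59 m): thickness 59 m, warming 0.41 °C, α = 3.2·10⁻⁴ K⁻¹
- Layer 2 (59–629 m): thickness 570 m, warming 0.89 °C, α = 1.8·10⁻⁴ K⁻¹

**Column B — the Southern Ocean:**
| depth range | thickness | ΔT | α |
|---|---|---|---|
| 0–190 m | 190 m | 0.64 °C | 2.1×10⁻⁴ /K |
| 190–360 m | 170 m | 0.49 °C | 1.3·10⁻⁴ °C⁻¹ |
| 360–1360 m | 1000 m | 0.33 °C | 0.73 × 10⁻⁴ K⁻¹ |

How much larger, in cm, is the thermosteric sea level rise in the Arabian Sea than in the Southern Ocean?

A Layer 1: 0.41 × 59 × 3.2×10⁻⁴ = 0.0077408 m
A 59–629 m: 0.89 × 570 × 1.8×10⁻⁴ = 0.091314 m
A total: 0.0990548 m
B Layer 1: 2.1×10⁻⁴ × 0.64 × 190 = 0.025536 m
B 1.3×10⁻⁴ × 0.49 × 170 = 0.010829 m
B Layer 3: 1000 × 0.73×10⁻⁴ × 0.33 = 0.02409 m
B total: 0.060455 m
Difference: 0.0990548 − 0.060455 = 0.0385998 m

3.86 cm larger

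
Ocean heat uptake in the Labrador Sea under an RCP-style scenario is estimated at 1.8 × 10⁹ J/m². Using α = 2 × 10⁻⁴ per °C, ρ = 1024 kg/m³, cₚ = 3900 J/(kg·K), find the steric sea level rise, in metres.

Δh = αQ/(ρcₚ) = 2×10⁻⁴ × 1.8×10⁹ / (1024 × 3900) ≈ 0.090144 m

Δh = 0.0901 m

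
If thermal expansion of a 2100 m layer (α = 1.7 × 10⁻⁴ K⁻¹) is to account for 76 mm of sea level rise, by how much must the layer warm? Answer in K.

ΔT = Δh/(αH) = 0.076 / (1.7×10⁻⁴ × 2100) ≈ 0.2129 K

0.21 K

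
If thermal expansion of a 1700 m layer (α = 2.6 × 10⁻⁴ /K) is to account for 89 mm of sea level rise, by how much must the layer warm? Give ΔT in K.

ΔT = Δh/(αH) = 0.089 / (2.6×10⁻⁴ × 1700) ≈ 0.2014 K

about 0.201 K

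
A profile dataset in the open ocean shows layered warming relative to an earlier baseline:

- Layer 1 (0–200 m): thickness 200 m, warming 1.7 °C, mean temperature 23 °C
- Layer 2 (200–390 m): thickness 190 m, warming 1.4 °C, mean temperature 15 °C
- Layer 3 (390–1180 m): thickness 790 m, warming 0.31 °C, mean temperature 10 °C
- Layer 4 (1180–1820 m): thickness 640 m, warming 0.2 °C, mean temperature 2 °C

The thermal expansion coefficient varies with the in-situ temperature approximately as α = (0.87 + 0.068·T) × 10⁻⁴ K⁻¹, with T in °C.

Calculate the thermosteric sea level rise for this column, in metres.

Δh = 0.184 m

Layer 1: α = (0.87 + 0.068×23)×10⁻⁴ = 2.434×10⁻⁴ K⁻¹
Layer 2: α = (0.87 + 0.068×15)×10⁻⁴ = 1.89×10⁻⁴ K⁻¹
Layer 3: α = (0.87 + 0.068×10)×10⁻⁴ = 1.55×10⁻⁴ K⁻¹
Layer 4: α = (0.87 + 0.068×2)×10⁻⁴ = 1.006×10⁻⁴ K⁻¹
0–200 m: 2.434×10⁻⁴ × 1.7 × 200 = 0.082756 m
200–390 m: 1.89×10⁻⁴ × 1.4 × 190 = 0.050274 m
Layer 3: 1.55×10⁻⁴ × 790 × 0.31 = 0.0379595 m
Layer 4: 640 × 0.2 × 1.006×10⁻⁴ = 0.0128768 m
Δh = 0.082756 + 0.050274 + 0.0379595 + 0.0128768 = 0.1838663 m ≈ 0.184 m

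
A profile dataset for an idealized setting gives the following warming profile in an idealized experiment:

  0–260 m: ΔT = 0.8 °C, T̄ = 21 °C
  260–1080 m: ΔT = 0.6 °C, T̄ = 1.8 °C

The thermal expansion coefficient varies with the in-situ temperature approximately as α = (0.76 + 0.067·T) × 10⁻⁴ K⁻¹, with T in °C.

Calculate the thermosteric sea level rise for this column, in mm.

Layer 1: α = (0.76 + 0.067×21)×10⁻⁴ = 2.167×10⁻⁴ K⁻¹
Layer 2: α = (0.76 + 0.067×1.8)×10⁻⁴ = 0.8806×10⁻⁴ K⁻¹
260 × 0.8 × 2.167×10⁻⁴ = 0.0450736 m
260–1080 m: 820 × 0.6 × 0.8806×10⁻⁴ = 0.04332552 m
Δh = 0.0450736 + 0.04332552 = 0.08839912 m

88.4 mm of thermosteric rise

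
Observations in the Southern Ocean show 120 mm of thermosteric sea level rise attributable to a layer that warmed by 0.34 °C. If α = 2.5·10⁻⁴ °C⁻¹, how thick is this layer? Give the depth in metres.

H = Δh/(αΔT) = 0.12 / (2.5×10⁻⁴ × 0.34) ≈ 1412 m

H ≈ 1410 m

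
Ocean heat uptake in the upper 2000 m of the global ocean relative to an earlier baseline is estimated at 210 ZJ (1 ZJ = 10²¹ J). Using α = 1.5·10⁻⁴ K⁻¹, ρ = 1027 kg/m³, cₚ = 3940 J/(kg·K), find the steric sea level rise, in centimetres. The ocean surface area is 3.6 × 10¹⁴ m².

Per unit area: Q = 210×10²¹ / (3.6×10¹⁴) ≈ 5.833×10⁸ J/m²
Δh = αQ/(ρcₚ) = 1.5×10⁻⁴ × 5.833×10⁸ / (1027 × 3940) ≈ 0.021623 m

2.2 cm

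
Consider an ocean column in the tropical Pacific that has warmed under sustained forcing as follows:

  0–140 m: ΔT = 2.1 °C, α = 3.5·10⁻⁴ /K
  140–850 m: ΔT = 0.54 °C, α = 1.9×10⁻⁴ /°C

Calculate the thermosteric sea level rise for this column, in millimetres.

2.1 × 3.5×10⁻⁴ × 140 = 0.10290 m
140–850 m: 710 × 0.54 × 1.9×10⁻⁴ = 0.072846 m
Δh = 0.10290 + 0.072846 = 0.175746 m ≈ 176 mm

about 176 mm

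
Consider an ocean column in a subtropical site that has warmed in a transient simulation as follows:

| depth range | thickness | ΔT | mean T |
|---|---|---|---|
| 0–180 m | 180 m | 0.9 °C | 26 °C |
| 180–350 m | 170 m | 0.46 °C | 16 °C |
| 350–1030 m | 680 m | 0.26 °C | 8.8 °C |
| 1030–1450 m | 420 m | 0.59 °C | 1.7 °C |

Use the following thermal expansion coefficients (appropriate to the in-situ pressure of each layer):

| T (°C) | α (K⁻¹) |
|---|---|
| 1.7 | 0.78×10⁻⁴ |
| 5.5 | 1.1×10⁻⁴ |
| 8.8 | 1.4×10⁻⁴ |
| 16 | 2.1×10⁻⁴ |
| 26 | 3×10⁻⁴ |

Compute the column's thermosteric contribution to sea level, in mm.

109 mm of thermosteric rise

Layer 1 at 26 °C → α = 3×10⁻⁴ K⁻¹
Layer 2 at 16 °C → α = 2.1×10⁻⁴ K⁻¹
Layer 3 at 8.8 °C → α = 1.4×10⁻⁴ K⁻¹
Layer 4 at 1.7 °C → α = 0.78×10⁻⁴ K⁻¹
Layer 1: 3×10⁻⁴ × 180 × 0.9 = 0.04860 m
Layer 2: 2.1×10⁻⁴ × 170 × 0.46 = 0.016422 m
0.26 × 680 × 1.4×10⁻⁴ = 0.024752 m
Layer 4: 0.78×10⁻⁴ × 0.59 × 420 = 0.0193284 m
Δh = 0.04860 + 0.016422 + 0.024752 + 0.0193284 = 0.1091024 m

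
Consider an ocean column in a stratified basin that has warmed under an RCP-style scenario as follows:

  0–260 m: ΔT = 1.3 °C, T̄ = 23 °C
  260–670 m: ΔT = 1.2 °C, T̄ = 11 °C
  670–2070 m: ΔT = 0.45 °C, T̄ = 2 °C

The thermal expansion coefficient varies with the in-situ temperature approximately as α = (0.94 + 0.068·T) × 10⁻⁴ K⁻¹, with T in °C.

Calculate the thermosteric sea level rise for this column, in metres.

about 0.235 m

Layer 1: α = (0.94 + 0.068×23)×10⁻⁴ = 2.504×10⁻⁴ K⁻¹
Layer 2: α = (0.94 + 0.068×11)×10⁻⁴ = 1.688×10⁻⁴ K⁻¹
Layer 3: α = (0.94 + 0.068×2)×10⁻⁴ = 1.076×10⁻⁴ K⁻¹
0–260 m: 1.3 × 260 × 2.504×10⁻⁴ = 0.0846352 m
260–670 m: 1.688×10⁻⁴ × 1.2 × 410 = 0.0830496 m
Layer 3: 1400 × 1.076×10⁻⁴ × 0.45 = 0.067788 m
Δh = 0.0846352 + 0.0830496 + 0.067788 = 0.2354728 m ≈ 0.235 m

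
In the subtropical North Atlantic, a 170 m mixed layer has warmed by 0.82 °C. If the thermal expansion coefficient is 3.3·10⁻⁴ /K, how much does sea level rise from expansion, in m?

Δh = αΔT·H = 3.3×10⁻⁴ × 0.82 × 170 = 0.046002 m

about 0.0460 m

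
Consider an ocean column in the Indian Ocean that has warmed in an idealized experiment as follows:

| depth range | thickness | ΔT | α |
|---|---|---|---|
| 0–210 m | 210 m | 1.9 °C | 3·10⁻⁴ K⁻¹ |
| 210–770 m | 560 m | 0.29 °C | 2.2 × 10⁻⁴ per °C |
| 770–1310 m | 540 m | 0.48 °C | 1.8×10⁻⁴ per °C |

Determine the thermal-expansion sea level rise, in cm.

Layer 1: 1.9 × 3×10⁻⁴ × 210 = 0.11970 m
Layer 2: 560 × 2.2×10⁻⁴ × 0.29 = 0.035728 m
770–1310 m: 0.48 × 540 × 1.8×10⁻⁴ = 0.046656 m
Δh = 0.11970 + 0.035728 + 0.046656 = 0.202084 m ≈ 20.2 cm

20.2 cm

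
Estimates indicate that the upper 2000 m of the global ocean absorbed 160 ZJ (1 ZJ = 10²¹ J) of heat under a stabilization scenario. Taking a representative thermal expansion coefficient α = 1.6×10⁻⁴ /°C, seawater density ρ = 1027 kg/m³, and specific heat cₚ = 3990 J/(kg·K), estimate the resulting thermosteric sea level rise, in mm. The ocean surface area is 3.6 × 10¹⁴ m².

Per unit area: Q = 160×10²¹ / (3.6×10¹⁴) ≈ 4.444×10⁸ J/m²
Δh = αQ/(ρcₚ) = 1.6×10⁻⁴ × 4.444×10⁸ / (1027 × 3990) ≈ 0.017352 m

Δh = 17.4 mm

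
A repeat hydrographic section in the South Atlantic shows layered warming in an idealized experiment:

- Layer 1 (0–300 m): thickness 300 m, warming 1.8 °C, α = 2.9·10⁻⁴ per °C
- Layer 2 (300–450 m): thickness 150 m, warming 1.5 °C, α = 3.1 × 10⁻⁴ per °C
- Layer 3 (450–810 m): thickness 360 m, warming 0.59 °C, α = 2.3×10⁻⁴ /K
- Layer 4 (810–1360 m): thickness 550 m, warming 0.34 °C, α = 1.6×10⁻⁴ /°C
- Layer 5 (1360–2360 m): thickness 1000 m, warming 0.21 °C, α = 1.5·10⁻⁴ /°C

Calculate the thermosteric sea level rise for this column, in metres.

Δh = 0.337 m

0–300 m: 2.9×10⁻⁴ × 1.8 × 300 = 0.15660 m
300–450 m: 3.1×10⁻⁴ × 1.5 × 150 = 0.06975 m
450–810 m: 2.3×10⁻⁴ × 0.59 × 360 = 0.048852 m
810–1360 m: 0.34 × 550 × 1.6×10⁻⁴ = 0.02992 m
1360–2360 m: 0.21 × 1.5×10⁻⁴ × 1000 = 0.03150 m
Δh = 0.15660 + 0.06975 + 0.048852 + 0.02992 + 0.03150 = 0.336622 m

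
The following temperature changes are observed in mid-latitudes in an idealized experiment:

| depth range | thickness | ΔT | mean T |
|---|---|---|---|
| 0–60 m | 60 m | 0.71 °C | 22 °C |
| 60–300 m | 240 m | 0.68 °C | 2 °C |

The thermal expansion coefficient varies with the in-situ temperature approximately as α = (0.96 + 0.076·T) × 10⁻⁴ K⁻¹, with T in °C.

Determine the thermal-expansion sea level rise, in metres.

Layer 1: α = (0.96 + 0.076×22)×10⁻⁴ = 2.632×10⁻⁴ K⁻¹
Layer 2: α = (0.96 + 0.076×2)×10⁻⁴ = 1.112×10⁻⁴ K⁻¹
0–60 m: 0.71 × 2.632×10⁻⁴ × 60 = 0.01121232 m
0.68 × 240 × 1.112×10⁻⁴ = 0.01814784 m
Δh = 0.01121232 + 0.01814784 = 0.02936016 m

0.0294 m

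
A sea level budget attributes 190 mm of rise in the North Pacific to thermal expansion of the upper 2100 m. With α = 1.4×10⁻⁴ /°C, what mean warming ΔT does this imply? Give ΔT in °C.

ΔT ≈ 0.65 °C

ΔT = Δh/(αH) = 0.19 / (1.4×10⁻⁴ × 2100) ≈ 0.6463 °C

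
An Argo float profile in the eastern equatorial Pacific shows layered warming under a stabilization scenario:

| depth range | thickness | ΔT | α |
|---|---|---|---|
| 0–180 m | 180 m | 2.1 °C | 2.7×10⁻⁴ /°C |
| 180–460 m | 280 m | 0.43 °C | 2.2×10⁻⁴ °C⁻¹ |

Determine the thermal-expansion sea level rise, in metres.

2.7×10⁻⁴ × 180 × 2.1 = 0.10206 m
Layer 2: 280 × 0.43 × 2.2×10⁻⁴ = 0.026488 m
Δh = 0.10206 + 0.026488 = 0.128548 m

Δh = 0.129 m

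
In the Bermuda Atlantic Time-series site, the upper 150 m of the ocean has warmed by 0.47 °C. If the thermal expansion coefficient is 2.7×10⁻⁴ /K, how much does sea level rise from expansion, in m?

Δh = αΔT·H = 2.7×10⁻⁴ × 0.47 × 150 = 0.019035 m

0.0190 m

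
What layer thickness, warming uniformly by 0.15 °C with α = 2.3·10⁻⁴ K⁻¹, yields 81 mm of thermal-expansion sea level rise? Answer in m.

2300 m

H = Δh/(αΔT) = 0.081 / (2.3×10⁻⁴ × 0.15) ≈ 2348 m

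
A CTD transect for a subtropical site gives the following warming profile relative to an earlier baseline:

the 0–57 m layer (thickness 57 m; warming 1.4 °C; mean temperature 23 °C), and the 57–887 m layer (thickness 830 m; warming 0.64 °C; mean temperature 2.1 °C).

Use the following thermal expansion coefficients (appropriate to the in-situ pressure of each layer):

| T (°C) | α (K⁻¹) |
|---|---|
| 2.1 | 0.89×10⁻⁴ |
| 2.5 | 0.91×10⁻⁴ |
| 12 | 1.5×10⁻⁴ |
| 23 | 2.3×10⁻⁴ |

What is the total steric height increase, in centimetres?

about 6.56 cm

Layer 1 at 23 °C → α = 2.3×10⁻⁴ K⁻¹
Layer 2 at 2.1 °C → α = 0.89×10⁻⁴ K⁻¹
0–57 m: 2.3×10⁻⁴ × 57 × 1.4 = 0.018354 m
Layer 2: 0.64 × 0.89×10⁻⁴ × 830 = 0.0472768 m
Δh = 0.018354 + 0.0472768 = 0.0656308 m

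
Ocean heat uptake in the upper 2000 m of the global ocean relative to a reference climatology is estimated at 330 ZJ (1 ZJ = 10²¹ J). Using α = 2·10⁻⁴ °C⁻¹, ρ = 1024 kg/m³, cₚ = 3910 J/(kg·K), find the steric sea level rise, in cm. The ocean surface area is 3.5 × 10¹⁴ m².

Per unit area: Q = 330×10²¹ / (3.5×10¹⁴) ≈ 9.429×10⁸ J/m²
Δh = αQ/(ρcₚ) = 2×10⁻⁴ × 9.429×10⁸ / (1024 × 3910) ≈ 0.04710 m

Δh = 4.71 cm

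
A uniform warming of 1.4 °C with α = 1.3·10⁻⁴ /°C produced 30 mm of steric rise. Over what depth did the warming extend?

H = Δh/(αΔT) = 0.03 / (1.3×10⁻⁴ × 1.4) ≈ 164.8 m

about 160 m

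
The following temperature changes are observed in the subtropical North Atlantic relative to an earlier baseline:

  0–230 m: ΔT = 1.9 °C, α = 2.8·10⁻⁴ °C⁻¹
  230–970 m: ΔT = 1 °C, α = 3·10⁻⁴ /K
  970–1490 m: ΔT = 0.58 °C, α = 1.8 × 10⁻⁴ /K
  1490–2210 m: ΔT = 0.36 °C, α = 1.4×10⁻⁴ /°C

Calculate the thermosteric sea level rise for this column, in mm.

0–230 m: 1.9 × 230 × 2.8×10⁻⁴ = 0.12236 m
3×10⁻⁴ × 1 × 740 = 0.22200 m
970–1490 m: 520 × 0.58 × 1.8×10⁻⁴ = 0.054288 m
Layer 4: 1.4×10⁻⁴ × 0.36 × 720 = 0.036288 m
Δh = 0.12236 + 0.22200 + 0.054288 + 0.036288 = 0.434936 m

about 430 mm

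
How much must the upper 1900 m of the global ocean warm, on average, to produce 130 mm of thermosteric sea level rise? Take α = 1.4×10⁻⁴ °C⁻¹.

ΔT = Δh/(αH) = 0.13 / (1.4×10⁻⁴ × 1900) ≈ 0.4887 K

0.49 K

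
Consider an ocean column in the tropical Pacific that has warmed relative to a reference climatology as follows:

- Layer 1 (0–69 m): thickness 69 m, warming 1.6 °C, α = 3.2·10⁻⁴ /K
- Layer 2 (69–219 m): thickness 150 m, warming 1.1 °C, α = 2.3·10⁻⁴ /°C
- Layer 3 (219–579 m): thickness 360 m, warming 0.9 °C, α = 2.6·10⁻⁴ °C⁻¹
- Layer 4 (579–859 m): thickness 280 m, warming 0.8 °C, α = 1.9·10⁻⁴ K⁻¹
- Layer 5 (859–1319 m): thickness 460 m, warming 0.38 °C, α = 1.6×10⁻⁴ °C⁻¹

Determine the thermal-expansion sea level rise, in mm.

about 228 mm

Layer 1: 1.6 × 3.2×10⁻⁴ × 69 = 0.035328 m
2.3×10⁻⁴ × 1.1 × 150 = 0.03795 m
219–579 m: 0.9 × 360 × 2.6×10⁻⁴ = 0.08424 m
Layer 4: 0.8 × 280 × 1.9×10⁻⁴ = 0.04256 m
Layer 5: 0.38 × 1.6×10⁻⁴ × 460 = 0.027968 m
Δh = 0.035328 + 0.03795 + 0.08424 + 0.04256 + 0.027968 = 0.228046 m ≈ 228 mm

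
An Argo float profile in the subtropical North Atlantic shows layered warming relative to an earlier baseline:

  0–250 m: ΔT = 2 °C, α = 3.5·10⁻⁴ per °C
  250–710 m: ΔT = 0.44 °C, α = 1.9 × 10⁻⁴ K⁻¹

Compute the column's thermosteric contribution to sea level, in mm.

2 × 250 × 3.5×10⁻⁴ = 0.17500 m
Layer 2: 1.9×10⁻⁴ × 0.44 × 460 = 0.038456 m
Δh = 0.17500 + 0.038456 = 0.213456 m

213 mm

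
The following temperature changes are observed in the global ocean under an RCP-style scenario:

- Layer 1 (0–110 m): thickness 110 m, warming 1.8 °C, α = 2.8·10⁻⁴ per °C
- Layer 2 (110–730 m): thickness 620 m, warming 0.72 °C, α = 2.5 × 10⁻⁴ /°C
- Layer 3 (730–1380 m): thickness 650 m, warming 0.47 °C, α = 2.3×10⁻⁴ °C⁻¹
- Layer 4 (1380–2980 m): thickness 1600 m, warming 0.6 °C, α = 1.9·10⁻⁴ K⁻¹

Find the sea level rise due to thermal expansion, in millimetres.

0–110 m: 2.8×10⁻⁴ × 1.8 × 110 = 0.05544 m
110–730 m: 0.72 × 620 × 2.5×10⁻⁴ = 0.11160 m
650 × 0.47 × 2.3×10⁻⁴ = 0.070265 m
1380–2980 m: 0.6 × 1.9×10⁻⁴ × 1600 = 0.18240 m
Δh = 0.05544 + 0.11160 + 0.070265 + 0.18240 = 0.419705 m

Δh = 420 mm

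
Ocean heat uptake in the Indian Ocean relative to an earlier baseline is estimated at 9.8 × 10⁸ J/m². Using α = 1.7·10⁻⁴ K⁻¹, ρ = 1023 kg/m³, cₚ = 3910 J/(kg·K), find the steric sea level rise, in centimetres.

Δh = αQ/(ρcₚ) = 1.7×10⁻⁴ × 9.8×10⁸ / (1023 × 3910) ≈ 0.041651 m

4.17 cm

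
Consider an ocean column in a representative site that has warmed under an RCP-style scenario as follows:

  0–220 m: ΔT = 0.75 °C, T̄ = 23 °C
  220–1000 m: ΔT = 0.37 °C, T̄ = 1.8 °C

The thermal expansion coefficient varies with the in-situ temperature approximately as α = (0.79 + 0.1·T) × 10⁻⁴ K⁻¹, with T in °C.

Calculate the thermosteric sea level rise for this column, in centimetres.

7.90 cm of thermosteric rise

Layer 1: α = (0.79 + 0.1×23)×10⁻⁴ = 3.09×10⁻⁴ K⁻¹
Layer 2: α = (0.79 + 0.1×1.8)×10⁻⁴ = 0.97×10⁻⁴ K⁻¹
Layer 1: 220 × 3.09×10⁻⁴ × 0.75 = 0.050985 m
Layer 2: 0.37 × 780 × 0.97×10⁻⁴ = 0.0279942 m
Δh = 0.050985 + 0.0279942 = 0.0789792 m ≈ 7.90 cm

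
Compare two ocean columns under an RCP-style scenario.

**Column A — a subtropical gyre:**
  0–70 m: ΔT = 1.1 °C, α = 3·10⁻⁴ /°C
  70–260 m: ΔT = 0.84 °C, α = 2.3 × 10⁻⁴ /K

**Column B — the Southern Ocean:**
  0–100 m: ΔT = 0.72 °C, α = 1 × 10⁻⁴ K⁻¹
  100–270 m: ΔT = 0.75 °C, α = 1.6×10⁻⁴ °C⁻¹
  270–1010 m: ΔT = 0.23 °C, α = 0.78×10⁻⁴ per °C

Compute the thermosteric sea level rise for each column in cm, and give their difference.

A Layer 1: 70 × 1.1 × 3×10⁻⁴ = 0.02310 m
A Layer 2: 2.3×10⁻⁴ × 0.84 × 190 = 0.036708 m
A total: 0.059808 m
B 100 × 1×10⁻⁴ × 0.72 = 0.00720 m
B Layer 2: 170 × 1.6×10⁻⁴ × 0.75 = 0.02040 m
B 0.23 × 0.78×10⁻⁴ × 740 = 0.0132756 m
B total: 0.0408756 m
Difference: 0.059808 − 0.0408756 = 0.0189324 m

A: 6.0 cm; B: 4.1 cm; difference 1.9 cm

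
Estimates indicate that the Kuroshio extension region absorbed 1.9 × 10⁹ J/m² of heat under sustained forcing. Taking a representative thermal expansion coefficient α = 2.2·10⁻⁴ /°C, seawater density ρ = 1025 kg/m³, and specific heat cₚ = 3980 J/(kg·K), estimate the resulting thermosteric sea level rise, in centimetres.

10 cm

Δh = αQ/(ρcₚ) = 2.2×10⁻⁴ × 1.9×10⁹ / (1025 × 3980) ≈ 0.10246 m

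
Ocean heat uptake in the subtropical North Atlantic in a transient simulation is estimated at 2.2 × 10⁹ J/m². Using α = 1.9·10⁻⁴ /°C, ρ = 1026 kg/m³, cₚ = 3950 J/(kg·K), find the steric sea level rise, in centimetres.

Δh = αQ/(ρcₚ) = 1.9×10⁻⁴ × 2.2×10⁹ / (1026 × 3950) ≈ 0.10314 m

about 10.3 cm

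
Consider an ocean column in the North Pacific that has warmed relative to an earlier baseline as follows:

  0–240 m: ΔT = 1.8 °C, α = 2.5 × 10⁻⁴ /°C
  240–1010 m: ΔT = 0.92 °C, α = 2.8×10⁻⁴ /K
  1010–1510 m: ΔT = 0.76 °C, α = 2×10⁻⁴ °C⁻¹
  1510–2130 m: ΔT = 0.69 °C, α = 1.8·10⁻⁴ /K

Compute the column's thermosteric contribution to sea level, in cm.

about 45.9 cm

0–240 m: 1.8 × 2.5×10⁻⁴ × 240 = 0.10800 m
Layer 2: 770 × 2.8×10⁻⁴ × 0.92 = 0.198352 m
2×10⁻⁴ × 500 × 0.76 = 0.07600 m
620 × 0.69 × 1.8×10⁻⁴ = 0.077004 m
Δh = 0.10800 + 0.198352 + 0.07600 + 0.077004 = 0.459356 m ≈ 45.9 cm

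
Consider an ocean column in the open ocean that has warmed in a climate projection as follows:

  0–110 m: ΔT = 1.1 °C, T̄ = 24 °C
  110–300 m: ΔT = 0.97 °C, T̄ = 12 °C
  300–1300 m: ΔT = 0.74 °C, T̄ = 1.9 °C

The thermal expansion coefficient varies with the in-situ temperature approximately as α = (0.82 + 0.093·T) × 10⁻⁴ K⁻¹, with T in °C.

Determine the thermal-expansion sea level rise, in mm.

Layer 1: α = (0.82 + 0.093×24)×10⁻⁴ = 3.052×10⁻⁴ K⁻¹
Layer 2: α = (0.82 + 0.093×12)×10⁻⁴ = 1.936×10⁻⁴ K⁻¹
Layer 3: α = (0.82 + 0.093×1.9)×10⁻⁴ = 0.9967×10⁻⁴ K⁻¹
110 × 3.052×10⁻⁴ × 1.1 = 0.0369292 m
Layer 2: 1.936×10⁻⁴ × 190 × 0.97 = 0.03568048 m
Layer 3: 0.74 × 1000 × 0.9967×10⁻⁴ = 0.0737558 m
Δh = 0.0369292 + 0.03568048 + 0.0737558 = 0.14636548 m

Δh = 146 mm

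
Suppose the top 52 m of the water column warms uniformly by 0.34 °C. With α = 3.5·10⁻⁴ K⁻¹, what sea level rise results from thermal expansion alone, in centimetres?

about 0.619 cm

Δh = αΔT·H = 3.5×10⁻⁴ × 0.34 × 52 = 0.006188 m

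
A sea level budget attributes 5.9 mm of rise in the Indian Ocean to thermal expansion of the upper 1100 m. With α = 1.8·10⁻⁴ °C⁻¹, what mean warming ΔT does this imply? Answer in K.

ΔT = Δh/(αH) = 0.0059 / (1.8×10⁻⁴ × 1100) ≈ 0.02980 K

ΔT ≈ 0.030 K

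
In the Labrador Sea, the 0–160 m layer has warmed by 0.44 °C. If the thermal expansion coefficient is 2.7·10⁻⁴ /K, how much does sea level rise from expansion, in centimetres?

Δh = 1.90 cm

Δh = αΔT·H = 2.7×10⁻⁴ × 0.44 × 160 = 0.019008 m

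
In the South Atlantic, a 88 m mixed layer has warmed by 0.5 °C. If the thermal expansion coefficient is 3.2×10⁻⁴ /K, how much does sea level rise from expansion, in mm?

14.1 mm

Δh = αΔT·H = 3.2×10⁻⁴ × 0.5 × 88 = 0.01408 m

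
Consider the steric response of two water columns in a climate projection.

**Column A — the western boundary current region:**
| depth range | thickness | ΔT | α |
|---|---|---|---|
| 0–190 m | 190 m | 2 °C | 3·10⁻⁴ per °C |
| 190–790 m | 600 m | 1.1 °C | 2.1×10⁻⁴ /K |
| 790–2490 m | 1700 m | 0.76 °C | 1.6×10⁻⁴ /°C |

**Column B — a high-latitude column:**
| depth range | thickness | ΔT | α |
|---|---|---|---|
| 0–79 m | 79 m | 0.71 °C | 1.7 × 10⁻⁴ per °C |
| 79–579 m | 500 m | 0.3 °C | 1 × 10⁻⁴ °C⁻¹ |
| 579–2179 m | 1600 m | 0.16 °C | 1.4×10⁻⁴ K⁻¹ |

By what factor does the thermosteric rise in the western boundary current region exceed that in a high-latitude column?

≈ 7.61×

A 3×10⁻⁴ × 190 × 2 = 0.11400 m
A 190–790 m: 1.1 × 2.1×10⁻⁴ × 600 = 0.13860 m
A 1700 × 0.76 × 1.6×10⁻⁴ = 0.20672 m
A total: 0.45932 m
B 0–79 m: 1.7×10⁻⁴ × 79 × 0.71 = 0.0095353 m
B Layer 2: 1×10⁻⁴ × 0.3 × 500 = 0.01500 m
B Layer 3: 1600 × 1.4×10⁻⁴ × 0.16 = 0.03584 m
B total: 0.0603753 m
Ratio: 0.45932 / 0.0603753 ≈ 7.608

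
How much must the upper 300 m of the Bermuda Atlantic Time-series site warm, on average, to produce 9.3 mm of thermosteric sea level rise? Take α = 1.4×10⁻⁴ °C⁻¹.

about 0.221 °C

ΔT = Δh/(αH) = 0.0093 / (1.4×10⁻⁴ × 300) ≈ 0.2214 °C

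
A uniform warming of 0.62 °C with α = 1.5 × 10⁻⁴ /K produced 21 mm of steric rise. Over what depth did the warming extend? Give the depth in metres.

H = Δh/(αΔT) = 0.021 / (1.5×10⁻⁴ × 0.62) ≈ 225.8 m

H ≈ 226 m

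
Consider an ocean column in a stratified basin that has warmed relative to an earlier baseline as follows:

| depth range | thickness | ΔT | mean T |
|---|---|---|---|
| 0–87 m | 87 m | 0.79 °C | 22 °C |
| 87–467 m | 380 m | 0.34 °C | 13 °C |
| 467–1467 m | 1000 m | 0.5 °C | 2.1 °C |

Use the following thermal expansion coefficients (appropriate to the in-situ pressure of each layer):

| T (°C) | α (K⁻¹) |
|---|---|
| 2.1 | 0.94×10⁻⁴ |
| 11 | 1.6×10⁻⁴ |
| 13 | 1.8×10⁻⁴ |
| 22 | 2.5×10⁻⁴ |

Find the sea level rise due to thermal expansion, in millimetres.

87.4 mm

Layer 1 at 22 °C → α = 2.5×10⁻⁴ K⁻¹
Layer 2 at 13 °C → α = 1.8×10⁻⁴ K⁻¹
Layer 3 at 2.1 °C → α = 0.94×10⁻⁴ K⁻¹
0.79 × 2.5×10⁻⁴ × 87 = 0.0171825 m
Layer 2: 1.8×10⁻⁴ × 0.34 × 380 = 0.023256 m
467–1467 m: 0.5 × 0.94×10⁻⁴ × 1000 = 0.04700 m
Δh = 0.0171825 + 0.023256 + 0.04700 = 0.0874385 m ≈ 87.4 mm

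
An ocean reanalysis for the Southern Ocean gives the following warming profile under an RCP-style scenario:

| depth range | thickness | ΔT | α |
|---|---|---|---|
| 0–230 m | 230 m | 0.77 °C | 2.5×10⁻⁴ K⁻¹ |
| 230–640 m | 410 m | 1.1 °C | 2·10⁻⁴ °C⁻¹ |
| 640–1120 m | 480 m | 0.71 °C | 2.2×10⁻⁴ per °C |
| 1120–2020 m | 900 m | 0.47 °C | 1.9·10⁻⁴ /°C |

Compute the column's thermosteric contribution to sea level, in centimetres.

Δh ≈ 29.0 cm

0–230 m: 230 × 0.77 × 2.5×10⁻⁴ = 0.044275 m
230–640 m: 2×10⁻⁴ × 1.1 × 410 = 0.09020 m
Layer 3: 2.2×10⁻⁴ × 480 × 0.71 = 0.074976 m
1120–2020 m: 1.9×10⁻⁴ × 900 × 0.47 = 0.08037 m
Δh = 0.044275 + 0.09020 + 0.074976 + 0.08037 = 0.289821 m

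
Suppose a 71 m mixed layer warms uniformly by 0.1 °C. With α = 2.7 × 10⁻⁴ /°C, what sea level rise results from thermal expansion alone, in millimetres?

Δh = 1.9 mm

Δh = αΔT·H = 2.7×10⁻⁴ × 0.1 × 71 = 0.001917 m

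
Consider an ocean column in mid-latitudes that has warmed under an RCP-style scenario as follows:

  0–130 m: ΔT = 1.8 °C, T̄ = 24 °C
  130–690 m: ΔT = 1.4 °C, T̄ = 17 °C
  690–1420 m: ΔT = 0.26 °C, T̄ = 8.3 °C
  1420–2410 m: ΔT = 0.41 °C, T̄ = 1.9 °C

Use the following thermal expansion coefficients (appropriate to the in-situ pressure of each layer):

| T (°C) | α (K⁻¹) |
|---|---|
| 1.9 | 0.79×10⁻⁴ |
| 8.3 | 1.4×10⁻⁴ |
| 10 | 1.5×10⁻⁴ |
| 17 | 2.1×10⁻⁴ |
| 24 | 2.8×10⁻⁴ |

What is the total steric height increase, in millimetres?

Layer 1 at 24 °C → α = 2.8×10⁻⁴ K⁻¹
Layer 2 at 17 °C → α = 2.1×10⁻⁴ K⁻¹
Layer 3 at 8.3 °C → α = 1.4×10⁻⁴ K⁻¹
Layer 4 at 1.9 °C → α = 0.79×10⁻⁴ K⁻¹
1.8 × 2.8×10⁻⁴ × 130 = 0.06552 m
560 × 1.4 × 2.1×10⁻⁴ = 0.16464 m
0.26 × 730 × 1.4×10⁻⁴ = 0.026572 m
0.79×10⁻⁴ × 0.41 × 990 = 0.0320661 m
Δh = 0.06552 + 0.16464 + 0.026572 + 0.0320661 = 0.2887981 m ≈ 289 mm

Δh = 289 mm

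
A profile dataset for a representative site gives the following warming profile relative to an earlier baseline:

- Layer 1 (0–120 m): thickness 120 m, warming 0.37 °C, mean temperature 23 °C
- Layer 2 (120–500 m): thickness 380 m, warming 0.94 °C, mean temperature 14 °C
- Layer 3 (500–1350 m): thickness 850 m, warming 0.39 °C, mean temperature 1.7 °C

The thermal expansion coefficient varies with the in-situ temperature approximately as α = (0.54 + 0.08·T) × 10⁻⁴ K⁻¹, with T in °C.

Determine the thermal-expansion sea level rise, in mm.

Layer 1: α = (0.54 + 0.08×23)×10⁻⁴ = 2.38×10⁻⁴ K⁻¹
Layer 2: α = (0.54 + 0.08×14)×10⁻⁴ = 1.66×10⁻⁴ K⁻¹
Layer 3: α = (0.54 + 0.08×1.7)×10⁻⁴ = 0.676×10⁻⁴ K⁻¹
Layer 1: 120 × 0.37 × 2.38×10⁻⁴ = 0.0105672 m
Layer 2: 380 × 0.94 × 1.66×10⁻⁴ = 0.0592952 m
850 × 0.39 × 0.676×10⁻⁴ = 0.0224094 m
Δh = 0.0105672 + 0.0592952 + 0.0224094 = 0.0922718 m ≈ 92 mm

Δh = 92 mm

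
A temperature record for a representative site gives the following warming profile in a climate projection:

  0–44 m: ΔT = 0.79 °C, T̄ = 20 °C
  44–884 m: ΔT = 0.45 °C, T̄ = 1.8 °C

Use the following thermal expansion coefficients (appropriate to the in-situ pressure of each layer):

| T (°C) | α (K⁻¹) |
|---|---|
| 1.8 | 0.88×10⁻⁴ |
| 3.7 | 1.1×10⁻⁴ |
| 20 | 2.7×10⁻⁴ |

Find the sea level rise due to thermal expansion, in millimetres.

Layer 1 at 20 °C → α = 2.7×10⁻⁴ K⁻¹
Layer 2 at 1.8 °C → α = 0.88×10⁻⁴ K⁻¹
0.79 × 2.7×10⁻⁴ × 44 = 0.0093852 m
44–884 m: 840 × 0.88×10⁻⁴ × 0.45 = 0.033264 m
Δh = 0.0093852 + 0.033264 = 0.0426492 m ≈ 42.6 mm

Δh = 42.6 mm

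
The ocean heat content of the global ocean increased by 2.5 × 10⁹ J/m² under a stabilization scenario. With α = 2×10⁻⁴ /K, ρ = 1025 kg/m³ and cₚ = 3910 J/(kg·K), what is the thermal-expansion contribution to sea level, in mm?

Δh ≈ 120 mm

Δh = αQ/(ρcₚ) = 2×10⁻⁴ × 2.5×10⁹ / (1025 × 3910) ≈ 0.12476 m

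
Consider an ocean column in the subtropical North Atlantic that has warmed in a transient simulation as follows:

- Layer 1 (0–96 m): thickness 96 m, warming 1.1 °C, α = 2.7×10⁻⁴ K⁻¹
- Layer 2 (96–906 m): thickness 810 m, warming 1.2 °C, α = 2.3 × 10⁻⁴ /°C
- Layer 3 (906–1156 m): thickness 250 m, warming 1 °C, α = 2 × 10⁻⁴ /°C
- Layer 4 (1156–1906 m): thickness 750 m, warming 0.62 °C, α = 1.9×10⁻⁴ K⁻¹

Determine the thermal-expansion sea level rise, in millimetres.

390 mm

0–96 m: 2.7×10⁻⁴ × 1.1 × 96 = 0.028512 m
810 × 1.2 × 2.3×10⁻⁴ = 0.22356 m
906–1156 m: 250 × 1 × 2×10⁻⁴ = 0.05000 m
1.9×10⁻⁴ × 750 × 0.62 = 0.08835 m
Δh = 0.028512 + 0.22356 + 0.05000 + 0.08835 = 0.390422 m ≈ 390 mm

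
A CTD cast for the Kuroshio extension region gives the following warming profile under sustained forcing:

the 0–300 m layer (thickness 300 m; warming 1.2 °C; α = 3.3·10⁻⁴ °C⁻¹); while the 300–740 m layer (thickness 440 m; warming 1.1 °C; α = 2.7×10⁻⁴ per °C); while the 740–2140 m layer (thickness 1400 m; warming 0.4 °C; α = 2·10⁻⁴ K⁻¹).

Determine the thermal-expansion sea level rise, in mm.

3.3×10⁻⁴ × 300 × 1.2 = 0.11880 m
Layer 2: 2.7×10⁻⁴ × 1.1 × 440 = 0.13068 m
0.4 × 2×10⁻⁴ × 1400 = 0.11200 m
Δh = 0.11880 + 0.13068 + 0.11200 = 0.36148 m

about 360 mm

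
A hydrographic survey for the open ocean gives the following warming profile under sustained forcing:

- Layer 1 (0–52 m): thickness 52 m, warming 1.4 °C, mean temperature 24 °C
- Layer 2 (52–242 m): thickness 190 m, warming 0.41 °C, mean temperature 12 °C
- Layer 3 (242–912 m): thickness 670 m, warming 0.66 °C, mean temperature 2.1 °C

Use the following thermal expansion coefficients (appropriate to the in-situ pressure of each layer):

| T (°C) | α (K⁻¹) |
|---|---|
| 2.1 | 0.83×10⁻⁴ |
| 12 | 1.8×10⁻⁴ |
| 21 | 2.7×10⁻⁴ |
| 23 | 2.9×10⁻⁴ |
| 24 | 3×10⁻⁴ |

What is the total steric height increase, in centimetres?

Layer 1 at 24 °C → α = 3×10⁻⁴ K⁻¹
Layer 2 at 12 °C → α = 1.8×10⁻⁴ K⁻¹
Layer 3 at 2.1 °C → α = 0.83×10⁻⁴ K⁻¹
3×10⁻⁴ × 1.4 × 52 = 0.02184 m
1.8×10⁻⁴ × 0.41 × 190 = 0.014022 m
Layer 3: 670 × 0.83×10⁻⁴ × 0.66 = 0.0367026 m
Δh = 0.02184 + 0.014022 + 0.0367026 = 0.0725646 m

7.26 cm of thermosteric rise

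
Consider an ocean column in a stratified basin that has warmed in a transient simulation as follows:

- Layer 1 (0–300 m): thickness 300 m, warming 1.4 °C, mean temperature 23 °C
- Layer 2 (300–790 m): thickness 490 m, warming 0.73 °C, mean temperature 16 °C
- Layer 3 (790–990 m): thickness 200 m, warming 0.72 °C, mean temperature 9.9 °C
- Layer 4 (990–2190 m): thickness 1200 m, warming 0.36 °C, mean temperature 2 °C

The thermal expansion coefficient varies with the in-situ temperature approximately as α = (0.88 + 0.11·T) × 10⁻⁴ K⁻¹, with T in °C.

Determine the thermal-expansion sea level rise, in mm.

Δh ≈ 314 mm

Layer 1: α = (0.88 + 0.11×23)×10⁻⁴ = 3.41×10⁻⁴ K⁻¹
Layer 2: α = (0.88 + 0.11×16)×10⁻⁴ = 2.64×10⁻⁴ K⁻¹
Layer 3: α = (0.88 + 0.11×9.9)×10⁻⁴ = 1.969×10⁻⁴ K⁻¹
Layer 4: α = (0.88 + 0.11×2)×10⁻⁴ = 1.1×10⁻⁴ K⁻¹
Layer 1: 300 × 3.41×10⁻⁴ × 1.4 = 0.14322 m
300–790 m: 2.64×10⁻⁴ × 0.73 × 490 = 0.0944328 m
790–990 m: 200 × 1.969×10⁻⁴ × 0.72 = 0.0283536 m
Layer 4: 0.36 × 1.1×10⁻⁴ × 1200 = 0.04752 m
Δh = 0.14322 + 0.0944328 + 0.0283536 + 0.04752 = 0.3135264 m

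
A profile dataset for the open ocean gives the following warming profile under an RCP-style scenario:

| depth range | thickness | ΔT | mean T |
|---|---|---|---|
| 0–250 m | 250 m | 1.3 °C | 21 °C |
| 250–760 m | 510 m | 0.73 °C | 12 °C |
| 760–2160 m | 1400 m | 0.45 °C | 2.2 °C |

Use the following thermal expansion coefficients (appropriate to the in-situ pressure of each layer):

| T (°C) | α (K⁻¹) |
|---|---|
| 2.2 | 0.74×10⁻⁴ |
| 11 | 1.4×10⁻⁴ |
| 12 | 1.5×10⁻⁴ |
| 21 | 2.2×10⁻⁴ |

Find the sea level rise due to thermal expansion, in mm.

174 mm of thermosteric rise

Layer 1 at 21 °C → α = 2.2×10⁻⁴ K⁻¹
Layer 2 at 12 °C → α = 1.5×10⁻⁴ K⁻¹
Layer 3 at 2.2 °C → α = 0.74×10⁻⁴ K⁻¹
Layer 1: 250 × 1.3 × 2.2×10⁻⁴ = 0.07150 m
Layer 2: 0.73 × 1.5×10⁻⁴ × 510 = 0.055845 m
1400 × 0.45 × 0.74×10⁻⁴ = 0.04662 m
Δh = 0.07150 + 0.055845 + 0.04662 = 0.173965 m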